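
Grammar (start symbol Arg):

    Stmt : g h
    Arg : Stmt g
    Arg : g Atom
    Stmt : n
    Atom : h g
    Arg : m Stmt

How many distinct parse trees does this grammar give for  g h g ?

Parse trees for g h g:
  [Arg [Stmt g h] g]
  [Arg g [Atom h g]]

2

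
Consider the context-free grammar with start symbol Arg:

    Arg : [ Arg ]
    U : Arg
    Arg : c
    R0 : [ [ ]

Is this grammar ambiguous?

(R0, U are unreachable from Arg, so their rules don't affect L(Arg).) L(Arg) is { openⁿ atom closeⁿ : n ≥ 0 }. The bracket depth fixes n, and the derivation is forced at every step.

Unambiguous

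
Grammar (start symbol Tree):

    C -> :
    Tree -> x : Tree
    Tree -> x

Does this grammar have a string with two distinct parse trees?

(C is unreachable from Tree, so its rules don't affect L(Tree).) Right-recursive list with a separator: after each atom, whether the separator follows determines the rule. One parse per string.

Unambiguous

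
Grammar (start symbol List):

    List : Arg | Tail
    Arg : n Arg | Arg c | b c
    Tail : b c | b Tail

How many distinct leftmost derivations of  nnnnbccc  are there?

15

Parse trees for nnnnbccc (showing first 6 of 15):
  [List [Arg n [Arg n [Arg n [Arg n [Arg [Arg [Arg b c] c] c]]]]]]
  [List [Arg n [Arg n [Arg n [Arg [Arg n [Arg [Arg b c] c]] c]]]]]
  [List [Arg n [Arg n [Arg n [Arg [Arg [Arg n [Arg b c]] c] c]]]]]
  [List [Arg n [Arg n [Arg [Arg n [Arg n [Arg [Arg b c] c]]] c]]]]
  [List [Arg n [Arg n [Arg [Arg n [Arg [Arg n [Arg b c]] c]] c]]]]
  [List [Arg n [Arg n [Arg [Arg [Arg n [Arg n [Arg b c]]] c] c]]]]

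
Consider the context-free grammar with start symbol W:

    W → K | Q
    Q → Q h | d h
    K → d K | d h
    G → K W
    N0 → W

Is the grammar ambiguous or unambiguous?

Ambiguous

Witness: d h

Derivation 1: W ⇒ K ⇒ d h
Derivation 2: W ⇒ Q ⇒ d h

Two distinct leftmost derivations for the same string.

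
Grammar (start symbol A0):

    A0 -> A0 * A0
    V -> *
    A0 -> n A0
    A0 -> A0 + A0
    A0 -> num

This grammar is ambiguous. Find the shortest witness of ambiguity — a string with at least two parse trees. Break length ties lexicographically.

n num * num

length 1: no string has ≥2 trees
length 2: no string has ≥2 trees
length 3: no string has ≥2 trees
length 4: n num * num has 2 parse trees

Two derivations of n num * num:
  A0 ⇒ A0 * A0 ⇒ n A0 * A0 ⇒ n num * A0 ⇒ n num * num
  A0 ⇒ n A0 ⇒ n A0 * A0 ⇒ n num * A0 ⇒ n num * num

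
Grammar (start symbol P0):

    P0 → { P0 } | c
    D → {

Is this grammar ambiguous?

(D is unreachable from P0, so its rules don't affect L(P0).) Each string is a nest of matched brackets around a single atom. An opening bracket forces the recursive rule; an atom forces the base rule.

Unambiguous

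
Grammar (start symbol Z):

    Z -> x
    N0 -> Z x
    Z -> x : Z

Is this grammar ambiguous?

(N0 is unreachable from Z, so its rules don't affect L(Z).) Right-recursive list with a separator: after each atom, whether the separator follows determines the rule. One parse per string.

Unambiguous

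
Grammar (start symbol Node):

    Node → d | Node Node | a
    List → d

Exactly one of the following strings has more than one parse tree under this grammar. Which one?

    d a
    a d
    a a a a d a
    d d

d a: 1 tree
a d: 1 tree
a a a a d a: 42 trees
d d: 1 tree

a a a a d a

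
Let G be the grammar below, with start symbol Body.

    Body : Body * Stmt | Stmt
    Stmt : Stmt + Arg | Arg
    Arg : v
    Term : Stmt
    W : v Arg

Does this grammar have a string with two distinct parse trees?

Only Body, Stmt, Arg are reachable from Body; ignoring the rest: The grammar is stratified — Body handles '*' (left-recursive), Stmt handles '+', Arg atoms. Each operator has a fixed associativity and precedence level, so every string has one parse.

Unambiguous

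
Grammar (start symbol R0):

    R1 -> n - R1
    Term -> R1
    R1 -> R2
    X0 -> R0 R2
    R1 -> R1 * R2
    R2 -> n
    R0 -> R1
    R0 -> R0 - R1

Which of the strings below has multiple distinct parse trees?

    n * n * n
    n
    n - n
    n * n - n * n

n - n

n * n * n: 1 tree
n: 1 tree
n - n: 2 trees
n * n - n * n: 1 tree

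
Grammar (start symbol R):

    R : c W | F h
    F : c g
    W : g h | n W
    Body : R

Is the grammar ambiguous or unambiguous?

Ambiguous

Witness: c g h

Derivation 1: R ⇒ c W ⇒ c g h
Derivation 2: R ⇒ F h ⇒ c g h

Two distinct leftmost derivations for the same string.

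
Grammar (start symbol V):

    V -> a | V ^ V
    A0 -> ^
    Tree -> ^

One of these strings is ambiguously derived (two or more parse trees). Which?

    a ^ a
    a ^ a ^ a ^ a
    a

a ^ a: 1 tree
a ^ a ^ a ^ a: 5 trees
a: 1 tree

a ^ a ^ a ^ a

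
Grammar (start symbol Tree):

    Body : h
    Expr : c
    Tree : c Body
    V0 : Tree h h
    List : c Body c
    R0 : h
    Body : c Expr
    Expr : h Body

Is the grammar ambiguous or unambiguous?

Unambiguous

(R0, V0, List are unreachable from Tree, so their rules don't affect L(Tree).) The reachable rules are right-linear with at most one rule per (nonterminal, next-terminal) pair. Each input token forces the next rule, so parsing is deterministic.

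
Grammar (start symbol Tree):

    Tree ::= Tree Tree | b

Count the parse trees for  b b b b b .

14

Parse trees for b b b b b (showing first 6 of 14):
  [Tree [Tree b] [Tree [Tree b] [Tree [Tree b] [Tree [Tree b] [Tree b]]]]]
  [Tree [Tree b] [Tree [Tree b] [Tree [Tree [Tree b] [Tree b]] [Tree b]]]]
  [Tree [Tree b] [Tree [Tree [Tree b] [Tree b]] [Tree [Tree b] [Tree b]]]]
  [Tree [Tree b] [Tree [Tree [Tree b] [Tree [Tree b] [Tree b]]] [Tree b]]]
  [Tree [Tree b] [Tree [Tree [Tree [Tree b] [Tree b]] [Tree b]] [Tree b]]]
  [Tree [Tree [Tree b] [Tree b]] [Tree [Tree b] [Tree [Tree b] [Tree b]]]]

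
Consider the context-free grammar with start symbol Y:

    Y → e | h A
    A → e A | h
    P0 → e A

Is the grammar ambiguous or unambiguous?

(P0 is unreachable from Y, so its rules don't affect L(Y).) The reachable rules are right-linear with at most one rule per (nonterminal, next-terminal) pair. Each input token forces the next rule, so parsing is deterministic.

Unambiguous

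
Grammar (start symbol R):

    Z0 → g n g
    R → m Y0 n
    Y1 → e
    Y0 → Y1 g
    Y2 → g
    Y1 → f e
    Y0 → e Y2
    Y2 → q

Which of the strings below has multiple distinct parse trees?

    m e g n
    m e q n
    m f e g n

m e g n: 2 trees
m e q n: 1 tree
m f e g n: 1 tree

m e g n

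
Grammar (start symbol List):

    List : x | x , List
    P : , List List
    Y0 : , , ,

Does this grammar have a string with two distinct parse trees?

Unambiguous

Only List is reachable from List; ignoring the rest: Right-recursive list with a separator: after each atom, whether the separator follows determines the rule. One parse per string.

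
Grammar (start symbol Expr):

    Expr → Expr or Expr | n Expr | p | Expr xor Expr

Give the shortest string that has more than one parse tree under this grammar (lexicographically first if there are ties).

length 1: no string has ≥2 trees
length 2: no string has ≥2 trees
length 3: no string has ≥2 trees
length 4: n p or p has 2 parse trees

Two derivations of n p or p:
  Expr ⇒ Expr or Expr ⇒ n Expr or Expr ⇒ n p or Expr ⇒ n p or p
  Expr ⇒ n Expr ⇒ n Expr or Expr ⇒ n p or Expr ⇒ n p or p

n p or p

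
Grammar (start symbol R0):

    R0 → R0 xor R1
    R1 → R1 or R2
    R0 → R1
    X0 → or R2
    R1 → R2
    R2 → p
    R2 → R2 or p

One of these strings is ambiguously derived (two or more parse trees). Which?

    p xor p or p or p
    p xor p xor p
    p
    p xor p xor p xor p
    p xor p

p xor p or p or p

p xor p or p or p: 4 trees
p xor p xor p: 1 tree
p: 1 tree
p xor p xor p xor p: 1 tree
p xor p: 1 tree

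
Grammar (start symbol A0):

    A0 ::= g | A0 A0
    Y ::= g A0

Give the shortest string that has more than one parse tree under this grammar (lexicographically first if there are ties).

length 1: no string has ≥2 trees
length 2: no string has ≥2 trees
length 3: g g g has 2 parse trees

Two derivations of g g g:
  A0 ⇒ A0 A0 ⇒ g A0 ⇒ g A0 A0 ⇒ g g A0 ⇒ g g g
  A0 ⇒ A0 A0 ⇒ A0 A0 A0 ⇒ g A0 A0 ⇒ g g A0 ⇒ g g g

g g g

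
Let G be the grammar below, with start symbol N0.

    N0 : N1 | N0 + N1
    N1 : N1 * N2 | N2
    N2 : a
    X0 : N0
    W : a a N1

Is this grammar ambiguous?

(X0, W are unreachable from N0, so their rules don't affect L(N0).) This is a standard precedence ladder (N0 over N1 over N2), with each level left-recursive on its own operator ('+' at N0, '*' at N1). That structure is LR(1), hence unambiguous.

Unambiguous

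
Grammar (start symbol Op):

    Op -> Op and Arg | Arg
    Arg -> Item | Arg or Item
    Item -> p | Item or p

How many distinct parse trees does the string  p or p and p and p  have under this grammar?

Parse trees for p or p and p and p:
  [Op [Op [Op [Arg [Item [Item p] or p]]] and [Arg [Item p]]] and [Arg [Item p]]]
  [Op [Op [Op [Arg [Arg [Item p]] or [Item p]]] and [Arg [Item p]]] and [Arg [Item p]]]

2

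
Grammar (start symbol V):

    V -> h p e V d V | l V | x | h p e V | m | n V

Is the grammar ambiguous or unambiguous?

Witness: h p e h p e m d m

Derivation 1: V ⇒ h p e V d V ⇒ h p e h p e V d V ⇒ h p e h p e m d V ⇒ h p e h p e m d m
Derivation 2: V ⇒ h p e V ⇒ h p e h p e V d V ⇒ h p e h p e m d V ⇒ h p e h p e m d m

Two distinct leftmost derivations for the same string.

Ambiguous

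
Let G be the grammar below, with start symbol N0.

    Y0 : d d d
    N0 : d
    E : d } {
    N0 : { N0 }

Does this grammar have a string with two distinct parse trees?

Only N0 is reachable from N0; ignoring the rest: L(N0) is { openⁿ atom closeⁿ : n ≥ 0 }. The bracket depth fixes n, and the derivation is forced at every step.

Unambiguous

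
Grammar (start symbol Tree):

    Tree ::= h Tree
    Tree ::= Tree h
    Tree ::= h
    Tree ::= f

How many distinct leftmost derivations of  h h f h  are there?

3

Parse trees for h h f h:
  [Tree h [Tree h [Tree [Tree f] h]]]
  [Tree h [Tree [Tree h [Tree f]] h]]
  [Tree [Tree h [Tree h [Tree f]]] h]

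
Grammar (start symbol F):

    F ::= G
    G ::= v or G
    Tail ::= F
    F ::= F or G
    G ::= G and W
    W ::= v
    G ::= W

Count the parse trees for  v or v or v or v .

8

Parse trees for v or v or v or v:
  [F [G v or [G v or [G v or [G [W v]]]]]]
  [F [F [G [W v]]] or [G v or [G v or [G [W v]]]]]
  [F [F [G v or [G [W v]]]] or [G v or [G [W v]]]]
  [F [F [F [G [W v]]] or [G [W v]]] or [G v or [G [W v]]]]
  [F [F [G v or [G v or [G [W v]]]]] or [G [W v]]]
  [F [F [F [G [W v]]] or [G v or [G [W v]]]] or [G [W v]]]
  [F [F [F [G v or [G [W v]]]] or [G [W v]]] or [G [W v]]]
  [F [F [F [F [G [W v]]] or [G [W v]]] or [G [W v]]] or [G [W v]]]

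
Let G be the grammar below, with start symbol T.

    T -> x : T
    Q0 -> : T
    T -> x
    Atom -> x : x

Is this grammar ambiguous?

Unambiguous

(Atom, Q0 are unreachable from T, so their rules don't affect L(T).) Right-recursive list with a separator: after each atom, whether the separator follows determines the rule. One parse per string.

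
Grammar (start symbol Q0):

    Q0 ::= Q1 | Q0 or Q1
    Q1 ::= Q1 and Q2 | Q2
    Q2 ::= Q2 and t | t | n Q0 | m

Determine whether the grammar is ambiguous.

Ambiguous

Witness: m and t

Derivation 1: Q0 ⇒ Q1 ⇒ Q1 and Q2 ⇒ Q2 and Q2 ⇒ m and Q2 ⇒ m and t
Derivation 2: Q0 ⇒ Q1 ⇒ Q2 ⇒ Q2 and t ⇒ m and t

Two distinct leftmost derivations for the same string.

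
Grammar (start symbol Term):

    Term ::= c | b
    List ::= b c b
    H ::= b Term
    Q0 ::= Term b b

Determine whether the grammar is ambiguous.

Only Term is reachable from Term; ignoring the rest: The reachable rules are right-linear with at most one rule per (nonterminal, next-terminal) pair. Each input token forces the next rule, so parsing is deterministic.

Unambiguous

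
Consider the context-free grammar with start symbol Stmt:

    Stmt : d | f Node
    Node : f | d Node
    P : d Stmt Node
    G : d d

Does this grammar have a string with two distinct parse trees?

Unambiguous

Only Stmt, Node are reachable from Stmt; ignoring the rest: The reachable rules are right-linear with at most one rule per (nonterminal, next-terminal) pair. Each input token forces the next rule, so parsing is deterministic.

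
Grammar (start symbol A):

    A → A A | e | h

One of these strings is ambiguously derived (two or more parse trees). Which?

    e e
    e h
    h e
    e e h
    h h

e e: 1 tree
e h: 1 tree
h e: 1 tree
e e h: 2 trees
h h: 1 tree

e e h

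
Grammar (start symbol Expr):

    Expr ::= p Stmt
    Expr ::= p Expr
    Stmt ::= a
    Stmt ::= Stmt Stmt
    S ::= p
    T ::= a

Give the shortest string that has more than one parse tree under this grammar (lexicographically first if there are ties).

p a a a

length 2: no string has ≥2 trees
length 3: no string has ≥2 trees
length 4: p a a a has 2 parse trees

Two derivations of p a a a:
  Expr ⇒ p Stmt ⇒ p Stmt Stmt ⇒ p a Stmt ⇒ p a Stmt Stmt ⇒ p a a Stmt ⇒ p a a a
  Expr ⇒ p Stmt ⇒ p Stmt Stmt ⇒ p Stmt Stmt Stmt ⇒ p a Stmt Stmt ⇒ p a a Stmt ⇒ p a a a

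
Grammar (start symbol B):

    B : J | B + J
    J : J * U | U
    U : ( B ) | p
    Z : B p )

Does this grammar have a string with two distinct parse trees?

Unambiguous

(Z is unreachable from B, so its rules don't affect L(B).) B → B + J | J  ;  J → J * U | U  — a left-associative chain with U at the bottom. Each string factors uniquely by precedence.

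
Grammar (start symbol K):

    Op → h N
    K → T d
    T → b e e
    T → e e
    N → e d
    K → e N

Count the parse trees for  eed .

Parse trees for eed:
  [K [T e e] d]
  [K e [N e d]]

2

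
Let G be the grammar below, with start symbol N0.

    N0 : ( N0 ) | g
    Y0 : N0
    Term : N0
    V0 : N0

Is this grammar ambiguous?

Unambiguous

(Y0, Term, V0 are unreachable from N0, so their rules don't affect L(N0).) Each string is a nest of matched brackets around a single atom. An opening bracket forces the recursive rule; an atom forces the base rule.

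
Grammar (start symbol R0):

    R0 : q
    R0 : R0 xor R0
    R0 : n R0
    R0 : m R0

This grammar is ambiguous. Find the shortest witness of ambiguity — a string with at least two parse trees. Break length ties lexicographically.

m q xor q

length 1: no string has ≥2 trees
length 2: no string has ≥2 trees
length 3: no string has ≥2 trees
length 4: m q xor q has 2 parse trees

Two derivations of m q xor q:
  R0 ⇒ R0 xor R0 ⇒ m R0 xor R0 ⇒ m q xor R0 ⇒ m q xor q
  R0 ⇒ m R0 ⇒ m R0 xor R0 ⇒ m q xor R0 ⇒ m q xor q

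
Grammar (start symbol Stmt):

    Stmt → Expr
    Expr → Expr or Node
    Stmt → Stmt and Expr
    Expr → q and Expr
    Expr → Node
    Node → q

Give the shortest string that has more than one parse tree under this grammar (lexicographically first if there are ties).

length 1: no string has ≥2 trees
length 3: q and q has 2 parse trees

Two derivations of q and q:
  Stmt ⇒ Expr ⇒ q and Expr ⇒ q and Node ⇒ q and q
  Stmt ⇒ Stmt and Expr ⇒ Expr and Expr ⇒ Node and Expr ⇒ q and Expr ⇒ q and Node ⇒ q and q

q and q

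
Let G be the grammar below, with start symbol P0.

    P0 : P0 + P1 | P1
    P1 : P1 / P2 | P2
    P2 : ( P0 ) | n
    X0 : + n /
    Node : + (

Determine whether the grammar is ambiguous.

(X0, Node are unreachable from P0, so their rules don't affect L(P0).) P0 → P0 + P1 | P1  ;  P1 → P1 / P2 | P2  — a left-associative chain with P2 at the bottom. Each string factors uniquely by precedence.

Unambiguous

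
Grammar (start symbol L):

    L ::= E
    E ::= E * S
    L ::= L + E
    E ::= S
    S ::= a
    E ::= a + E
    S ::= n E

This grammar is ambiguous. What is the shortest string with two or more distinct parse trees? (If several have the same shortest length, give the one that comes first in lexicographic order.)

a + a

length 1: no string has ≥2 trees
length 2: no string has ≥2 trees
length 3: a + a has 2 parse trees

Two derivations of a + a:
  L ⇒ E ⇒ a + E ⇒ a + S ⇒ a + a
  L ⇒ L + E ⇒ E + E ⇒ S + E ⇒ a + E ⇒ a + S ⇒ a + a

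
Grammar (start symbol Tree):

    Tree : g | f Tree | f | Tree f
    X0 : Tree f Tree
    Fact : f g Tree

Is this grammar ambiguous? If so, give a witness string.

Ambiguous

Witness: f f

Derivation 1: Tree ⇒ f Tree ⇒ f f
Derivation 2: Tree ⇒ Tree f ⇒ f f

Two distinct leftmost derivations for the same string.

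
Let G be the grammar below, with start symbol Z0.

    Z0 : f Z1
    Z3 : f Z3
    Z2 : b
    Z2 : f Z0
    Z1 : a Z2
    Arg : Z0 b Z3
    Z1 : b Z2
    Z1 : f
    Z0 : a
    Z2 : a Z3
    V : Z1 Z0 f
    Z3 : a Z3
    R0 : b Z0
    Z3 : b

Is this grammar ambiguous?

Unambiguous

Only Z0, Z1, Z2, Z3 are reachable from Z0; ignoring the rest: Restricted to the reachable nonterminals, every rule has the form A → t or A → t B, and no two rules for the same A share a first terminal. The grammar encodes a DFA — one run per string.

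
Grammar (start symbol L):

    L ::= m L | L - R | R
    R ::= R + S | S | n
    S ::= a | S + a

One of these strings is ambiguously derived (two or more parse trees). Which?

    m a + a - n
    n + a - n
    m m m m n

m a + a - n: 4 trees
n + a - n: 1 tree
m m m m n: 1 tree

m a + a - n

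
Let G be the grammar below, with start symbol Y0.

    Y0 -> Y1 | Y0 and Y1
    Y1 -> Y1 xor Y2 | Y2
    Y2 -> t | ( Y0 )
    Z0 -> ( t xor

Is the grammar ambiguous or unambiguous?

Unambiguous

Only Y0, Y1, Y2 are reachable from Y0; ignoring the rest: The grammar is stratified — Y0 handles 'and' (left-recursive), Y1 handles 'xor', Y2 atoms. Each operator has a fixed associativity and precedence level, so every string has one parse.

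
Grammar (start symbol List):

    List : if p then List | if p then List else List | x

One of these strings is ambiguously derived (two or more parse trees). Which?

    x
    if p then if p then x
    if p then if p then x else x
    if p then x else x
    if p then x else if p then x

x: 1 tree
if p then if p then x: 1 tree
if p then if p then x else x: 2 trees
if p then x else x: 1 tree
if p then x else if p then x: 1 tree

if p then if p then x else x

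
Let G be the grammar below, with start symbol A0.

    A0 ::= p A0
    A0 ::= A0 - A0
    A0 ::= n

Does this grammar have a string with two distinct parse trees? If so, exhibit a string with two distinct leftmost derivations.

Witness: p n - n

Derivation 1: A0 ⇒ p A0 ⇒ p A0 - A0 ⇒ p n - A0 ⇒ p n - n
Derivation 2: A0 ⇒ A0 - A0 ⇒ p A0 - A0 ⇒ p n - A0 ⇒ p n - n

Two distinct leftmost derivations for the same string.

Ambiguous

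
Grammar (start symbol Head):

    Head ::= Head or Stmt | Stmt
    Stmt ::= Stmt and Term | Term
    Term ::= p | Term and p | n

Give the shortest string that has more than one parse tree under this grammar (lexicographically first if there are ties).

n and p

length 1: no string has ≥2 trees
length 3: n and p has 2 parse trees

Two derivations of n and p:
  Head ⇒ Stmt ⇒ Stmt and Term ⇒ Term and Term ⇒ n and Term ⇒ n and p
  Head ⇒ Stmt ⇒ Term ⇒ Term and p ⇒ n and p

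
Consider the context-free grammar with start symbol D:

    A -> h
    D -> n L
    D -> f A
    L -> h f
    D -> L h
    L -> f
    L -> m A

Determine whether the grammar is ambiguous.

Witness: f h

Derivation 1: D ⇒ f A ⇒ f h
Derivation 2: D ⇒ L h ⇒ f h

Two distinct leftmost derivations for the same string.

Ambiguous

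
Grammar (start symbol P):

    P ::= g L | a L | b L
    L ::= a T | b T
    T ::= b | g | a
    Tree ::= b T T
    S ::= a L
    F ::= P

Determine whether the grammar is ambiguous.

(Tree, S, F are unreachable from P, so their rules don't affect L(P).) Restricted to the reachable nonterminals, every rule has the form A → t or A → t B, and no two rules for the same A share a first terminal. The grammar encodes a DFA — one run per string.

Unambiguous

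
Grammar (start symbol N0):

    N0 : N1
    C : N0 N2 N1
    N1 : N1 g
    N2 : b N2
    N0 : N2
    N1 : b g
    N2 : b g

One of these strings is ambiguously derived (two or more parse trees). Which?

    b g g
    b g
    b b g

b g g: 1 tree
b g: 2 trees
b b g: 1 tree

b g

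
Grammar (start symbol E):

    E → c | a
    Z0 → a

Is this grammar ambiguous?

Unambiguous

(Z0 is unreachable from E, so its rules don't affect L(E).) Each reachable nonterminal has at most one production per leading terminal, and all productions are right-linear; the derivation is determined token-by-token.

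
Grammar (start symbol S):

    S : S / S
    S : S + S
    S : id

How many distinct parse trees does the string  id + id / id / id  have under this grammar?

5

Parse trees for id + id / id / id:
  [S [S [S id] + [S id]] / [S [S id] / [S id]]]
  [S [S [S [S id] + [S id]] / [S id]] / [S id]]
  [S [S [S id] + [S [S id] / [S id]]] / [S id]]
  [S [S id] + [S [S id] / [S [S id] / [S id]]]]
  [S [S id] + [S [S [S id] / [S id]] / [S id]]]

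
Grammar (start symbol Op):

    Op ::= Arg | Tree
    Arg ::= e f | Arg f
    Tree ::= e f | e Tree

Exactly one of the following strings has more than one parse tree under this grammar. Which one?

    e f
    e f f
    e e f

e f

e f: 2 trees
e f f: 1 tree
e e f: 1 tree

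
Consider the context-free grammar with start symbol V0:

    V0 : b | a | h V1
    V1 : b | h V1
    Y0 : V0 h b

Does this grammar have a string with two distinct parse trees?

Only V0, V1 are reachable from V0; ignoring the rest: Each reachable nonterminal has at most one production per leading terminal, and all productions are right-linear; the derivation is determined token-by-token.

Unambiguous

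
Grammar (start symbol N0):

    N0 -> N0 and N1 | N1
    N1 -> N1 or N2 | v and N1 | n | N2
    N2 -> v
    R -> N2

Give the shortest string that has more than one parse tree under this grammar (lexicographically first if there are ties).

length 1: no string has ≥2 trees
length 3: v and n has 2 parse trees

Two derivations of v and n:
  N0 ⇒ N0 and N1 ⇒ N1 and N1 ⇒ N2 and N1 ⇒ v and N1 ⇒ v and n
  N0 ⇒ N1 ⇒ v and N1 ⇒ v and n

v and n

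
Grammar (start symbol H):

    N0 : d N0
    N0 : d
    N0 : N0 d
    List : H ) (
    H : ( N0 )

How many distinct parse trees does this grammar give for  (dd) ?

2

Parse trees for (dd):
  [H ( [N0 d [N0 d]] )]
  [H ( [N0 [N0 d] d] )]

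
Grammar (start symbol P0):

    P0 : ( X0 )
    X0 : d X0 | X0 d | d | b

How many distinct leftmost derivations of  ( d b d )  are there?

2

Parse trees for ( d b d ):
  [P0 ( [X0 d [X0 [X0 b] d]] )]
  [P0 ( [X0 [X0 d [X0 b]] d] )]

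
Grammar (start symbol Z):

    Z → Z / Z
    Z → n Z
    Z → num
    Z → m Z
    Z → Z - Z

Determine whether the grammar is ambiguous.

Witness: m num - num

Derivation 1: Z ⇒ m Z ⇒ m Z - Z ⇒ m num - Z ⇒ m num - num
Derivation 2: Z ⇒ Z - Z ⇒ m Z - Z ⇒ m num - Z ⇒ m num - num

Two distinct leftmost derivations for the same string.

Ambiguous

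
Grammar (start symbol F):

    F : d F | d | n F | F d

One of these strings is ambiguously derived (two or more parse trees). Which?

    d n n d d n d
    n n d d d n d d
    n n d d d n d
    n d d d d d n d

d n n d d n d: 1 tree
n n d d d n d d: 8 trees
n n d d d n d: 1 tree
n d d d d d n d: 1 tree

n n d d d n d d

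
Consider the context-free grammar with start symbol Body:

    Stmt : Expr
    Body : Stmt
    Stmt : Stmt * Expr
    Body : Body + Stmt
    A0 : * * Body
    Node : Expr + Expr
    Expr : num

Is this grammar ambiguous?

Only Body, Stmt, Expr are reachable from Body; ignoring the rest: The grammar is stratified — Body handles '+' (left-recursive), Stmt handles '*', Expr atoms. Each operator has a fixed associativity and precedence level, so every string has one parse.

Unambiguous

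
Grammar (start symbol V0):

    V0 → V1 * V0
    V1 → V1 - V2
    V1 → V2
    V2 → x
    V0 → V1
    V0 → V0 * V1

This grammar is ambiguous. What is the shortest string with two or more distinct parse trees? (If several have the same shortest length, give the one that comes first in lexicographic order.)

length 1: no string has ≥2 trees
length 3: x * x has 2 parse trees

Two derivations of x * x:
  V0 ⇒ V1 * V0 ⇒ V2 * V0 ⇒ x * V0 ⇒ x * V1 ⇒ x * V2 ⇒ x * x
  V0 ⇒ V0 * V1 ⇒ V1 * V1 ⇒ V2 * V1 ⇒ x * V1 ⇒ x * V2 ⇒ x * x

x * x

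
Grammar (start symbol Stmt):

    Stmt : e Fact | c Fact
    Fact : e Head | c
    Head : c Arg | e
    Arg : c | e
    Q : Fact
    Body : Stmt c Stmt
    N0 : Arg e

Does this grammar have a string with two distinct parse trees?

Only Stmt, Fact, Head, Arg are reachable from Stmt; ignoring the rest: Restricted to the reachable nonterminals, every rule has the form A → t or A → t B, and no two rules for the same A share a first terminal. The grammar encodes a DFA — one run per string.

Unambiguous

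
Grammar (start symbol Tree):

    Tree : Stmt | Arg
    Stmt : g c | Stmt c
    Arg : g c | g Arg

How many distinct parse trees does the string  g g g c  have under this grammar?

1

Parse trees for g g g c:
  [Tree [Arg g [Arg g [Arg g c]]]]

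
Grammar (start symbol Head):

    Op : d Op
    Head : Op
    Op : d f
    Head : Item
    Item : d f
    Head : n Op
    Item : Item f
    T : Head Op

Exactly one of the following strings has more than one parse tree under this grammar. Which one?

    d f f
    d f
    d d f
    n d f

d f

d f f: 1 tree
d f: 2 trees
d d f: 1 tree
n d f: 1 tree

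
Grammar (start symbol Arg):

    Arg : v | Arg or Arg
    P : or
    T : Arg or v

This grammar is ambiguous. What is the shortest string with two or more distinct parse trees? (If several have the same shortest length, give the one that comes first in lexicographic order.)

v or v or v

length 1: no string has ≥2 trees
length 3: no string has ≥2 trees
length 5: v or v or v has 2 parse trees

Two derivations of v or v or v:
  Arg ⇒ Arg or Arg ⇒ v or Arg ⇒ v or Arg or Arg ⇒ v or v or Arg ⇒ v or v or v
  Arg ⇒ Arg or Arg ⇒ Arg or Arg or Arg ⇒ v or Arg or Arg ⇒ v or v or Arg ⇒ v or v or v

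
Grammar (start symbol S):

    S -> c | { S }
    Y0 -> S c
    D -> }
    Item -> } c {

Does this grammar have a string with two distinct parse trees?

Unambiguous

(Y0, D, Item are unreachable from S, so their rules don't affect L(S).) L(S) is { openⁿ atom closeⁿ : n ≥ 0 }. The bracket depth fixes n, and the derivation is forced at every step.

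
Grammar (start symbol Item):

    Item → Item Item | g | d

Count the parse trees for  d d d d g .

14

Parse trees for d d d d g (showing first 6 of 14):
  [Item [Item d] [Item [Item d] [Item [Item d] [Item [Item d] [Item g]]]]]
  [Item [Item d] [Item [Item d] [Item [Item [Item d] [Item d]] [Item g]]]]
  [Item [Item d] [Item [Item [Item d] [Item d]] [Item [Item d] [Item g]]]]
  [Item [Item d] [Item [Item [Item d] [Item [Item d] [Item d]]] [Item g]]]
  [Item [Item d] [Item [Item [Item [Item d] [Item d]] [Item d]] [Item g]]]
  [Item [Item [Item d] [Item d]] [Item [Item d] [Item [Item d] [Item g]]]]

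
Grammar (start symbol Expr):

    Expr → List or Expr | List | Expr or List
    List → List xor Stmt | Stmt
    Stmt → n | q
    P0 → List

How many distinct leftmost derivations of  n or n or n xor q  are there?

4

Parse trees for n or n or n xor q:
  [Expr [List [Stmt n]] or [Expr [List [Stmt n]] or [Expr [List [List [Stmt n]] xor [Stmt q]]]]]
  [Expr [List [Stmt n]] or [Expr [Expr [List [Stmt n]]] or [List [List [Stmt n]] xor [Stmt q]]]]
  [Expr [Expr [List [Stmt n]] or [Expr [List [Stmt n]]]] or [List [List [Stmt n]] xor [Stmt q]]]
  [Expr [Expr [Expr [List [Stmt n]]] or [List [Stmt n]]] or [List [List [Stmt n]] xor [Stmt q]]]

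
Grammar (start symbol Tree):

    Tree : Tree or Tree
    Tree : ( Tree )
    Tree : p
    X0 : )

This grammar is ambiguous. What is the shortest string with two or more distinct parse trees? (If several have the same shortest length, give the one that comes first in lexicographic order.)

length 1: no string has ≥2 trees
length 3: no string has ≥2 trees
length 5: p or p or p has 2 parse trees

Two derivations of p or p or p:
  Tree ⇒ Tree or Tree ⇒ Tree or Tree or Tree ⇒ p or Tree or Tree ⇒ p or p or Tree ⇒ p or p or p
  Tree ⇒ Tree or Tree ⇒ p or Tree ⇒ p or Tree or Tree ⇒ p or p or Tree ⇒ p or p or p

p or p or p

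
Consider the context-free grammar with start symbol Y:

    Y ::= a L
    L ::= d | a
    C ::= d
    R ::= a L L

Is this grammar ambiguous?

Unambiguous

Only Y, L are reachable from Y; ignoring the rest: Restricted to the reachable nonterminals, every rule has the form A → t or A → t B, and no two rules for the same A share a first terminal. The grammar encodes a DFA — one run per string.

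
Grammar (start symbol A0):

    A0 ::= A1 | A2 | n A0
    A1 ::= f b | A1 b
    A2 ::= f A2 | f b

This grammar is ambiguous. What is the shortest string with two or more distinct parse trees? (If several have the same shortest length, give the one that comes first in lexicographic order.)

length 2: f b has 2 parse trees

Two derivations of f b:
  A0 ⇒ A1 ⇒ f b
  A0 ⇒ A2 ⇒ f b

f b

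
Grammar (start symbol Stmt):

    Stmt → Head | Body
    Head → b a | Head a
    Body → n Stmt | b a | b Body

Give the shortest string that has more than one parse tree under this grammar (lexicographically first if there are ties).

length 2: b a has 2 parse trees

Two derivations of b a:
  Stmt ⇒ Head ⇒ b a
  Stmt ⇒ Body ⇒ b a

b a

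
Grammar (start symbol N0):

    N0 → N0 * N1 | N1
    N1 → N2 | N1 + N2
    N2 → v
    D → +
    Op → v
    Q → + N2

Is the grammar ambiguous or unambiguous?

Only N0, N1, N2 are reachable from N0; ignoring the rest: The grammar is stratified — N0 handles '*' (left-recursive), N1 handles '+', N2 atoms. Each operator has a fixed associativity and precedence level, so every string has one parse.

Unambiguous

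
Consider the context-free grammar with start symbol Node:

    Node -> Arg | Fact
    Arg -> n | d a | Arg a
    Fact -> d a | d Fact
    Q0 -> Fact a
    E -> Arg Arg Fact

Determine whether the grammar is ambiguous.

Ambiguous

Witness: d a

Derivation 1: Node ⇒ Arg ⇒ d a
Derivation 2: Node ⇒ Fact ⇒ d a

Two distinct leftmost derivations for the same string.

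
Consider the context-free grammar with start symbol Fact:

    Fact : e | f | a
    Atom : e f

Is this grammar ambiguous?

Only Fact is reachable from Fact; ignoring the rest: The reachable rules are right-linear with at most one rule per (nonterminal, next-terminal) pair. Each input token forces the next rule, so parsing is deterministic.

Unambiguous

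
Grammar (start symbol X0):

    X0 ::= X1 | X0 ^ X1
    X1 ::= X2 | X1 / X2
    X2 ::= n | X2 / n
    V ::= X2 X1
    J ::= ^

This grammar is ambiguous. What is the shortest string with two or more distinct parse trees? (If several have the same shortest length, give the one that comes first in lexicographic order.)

n / n

length 1: no string has ≥2 trees
length 3: n / n has 2 parse trees

Two derivations of n / n:
  X0 ⇒ X1 ⇒ X2 ⇒ X2 / n ⇒ n / n
  X0 ⇒ X1 ⇒ X1 / X2 ⇒ X2 / X2 ⇒ n / X2 ⇒ n / n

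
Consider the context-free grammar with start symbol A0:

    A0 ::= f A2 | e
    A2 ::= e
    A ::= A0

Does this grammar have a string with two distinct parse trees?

Unambiguous

(A is unreachable from A0, so its rules don't affect L(A0).) Restricted to the reachable nonterminals, every rule has the form A → t or A → t B, and no two rules for the same A share a first terminal. The grammar encodes a DFA — one run per string.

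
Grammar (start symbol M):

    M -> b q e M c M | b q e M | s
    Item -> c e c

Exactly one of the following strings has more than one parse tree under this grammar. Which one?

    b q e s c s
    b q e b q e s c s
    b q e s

b q e s c s: 1 tree
b q e b q e s c s: 2 trees
b q e s: 1 tree

b q e b q e s c s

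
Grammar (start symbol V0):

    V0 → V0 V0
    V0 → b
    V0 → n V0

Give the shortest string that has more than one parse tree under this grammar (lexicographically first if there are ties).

length 1: no string has ≥2 trees
length 2: no string has ≥2 trees
length 3: b b b has 2 parse trees

Two derivations of b b b:
  V0 ⇒ V0 V0 ⇒ V0 V0 V0 ⇒ b V0 V0 ⇒ b b V0 ⇒ b b b
  V0 ⇒ V0 V0 ⇒ b V0 ⇒ b V0 V0 ⇒ b b V0 ⇒ b b b

b b b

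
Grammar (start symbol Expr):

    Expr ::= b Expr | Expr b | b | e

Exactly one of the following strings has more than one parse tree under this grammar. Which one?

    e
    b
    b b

b b

e: 1 tree
b: 1 tree
b b: 2 trees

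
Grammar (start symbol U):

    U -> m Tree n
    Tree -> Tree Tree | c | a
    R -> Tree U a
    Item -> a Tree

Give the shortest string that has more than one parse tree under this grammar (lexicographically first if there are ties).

m a a a n

length 3: no string has ≥2 trees
length 4: no string has ≥2 trees
length 5: m a a a n has 2 parse trees

Two derivations of m a a a n:
  U ⇒ m Tree n ⇒ m Tree Tree n ⇒ m Tree Tree Tree n ⇒ m a Tree Tree n ⇒ m a a Tree n ⇒ m a a a n
  U ⇒ m Tree n ⇒ m Tree Tree n ⇒ m a Tree n ⇒ m a Tree Tree n ⇒ m a a Tree n ⇒ m a a a n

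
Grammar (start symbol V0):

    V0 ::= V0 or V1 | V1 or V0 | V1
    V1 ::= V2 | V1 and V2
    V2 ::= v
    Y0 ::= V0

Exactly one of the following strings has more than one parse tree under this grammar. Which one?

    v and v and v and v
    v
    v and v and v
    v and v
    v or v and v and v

v or v and v and v

v and v and v and v: 1 tree
v: 1 tree
v and v and v: 1 tree
v and v: 1 tree
v or v and v and v: 2 trees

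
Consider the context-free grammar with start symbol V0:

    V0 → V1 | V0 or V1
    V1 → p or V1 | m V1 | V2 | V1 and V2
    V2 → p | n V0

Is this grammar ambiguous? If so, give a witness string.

Ambiguous

Witness: p or p

Derivation 1: V0 ⇒ V1 ⇒ p or V1 ⇒ p or V2 ⇒ p or p
Derivation 2: V0 ⇒ V0 or V1 ⇒ V1 or V1 ⇒ V2 or V1 ⇒ p or V1 ⇒ p or V2 ⇒ p or p

Two distinct leftmost derivations for the same string.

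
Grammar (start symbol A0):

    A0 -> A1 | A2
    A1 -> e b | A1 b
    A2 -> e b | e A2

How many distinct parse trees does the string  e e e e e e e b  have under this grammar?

Parse trees for e e e e e e e b:
  [A0 [A2 e [A2 e [A2 e [A2 e [A2 e [A2 e [A2 e b]]]]]]]]

1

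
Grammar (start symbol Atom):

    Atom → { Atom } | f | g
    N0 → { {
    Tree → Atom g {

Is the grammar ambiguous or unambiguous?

Unambiguous

Only Atom is reachable from Atom; ignoring the rest: L(Atom) is { openⁿ atom closeⁿ : n ≥ 0 }. The bracket depth fixes n, and the derivation is forced at every step.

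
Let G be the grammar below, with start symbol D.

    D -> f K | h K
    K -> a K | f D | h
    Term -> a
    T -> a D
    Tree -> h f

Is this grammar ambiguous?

Unambiguous

Only D, K are reachable from D; ignoring the rest: The reachable rules are right-linear with at most one rule per (nonterminal, next-terminal) pair. Each input token forces the next rule, so parsing is deterministic.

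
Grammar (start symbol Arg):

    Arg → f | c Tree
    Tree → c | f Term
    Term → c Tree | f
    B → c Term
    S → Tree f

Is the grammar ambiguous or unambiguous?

Unambiguous

(B, S are unreachable from Arg, so their rules don't affect L(Arg).) Restricted to the reachable nonterminals, every rule has the form A → t or A → t B, and no two rules for the same A share a first terminal. The grammar encodes a DFA — one run per string.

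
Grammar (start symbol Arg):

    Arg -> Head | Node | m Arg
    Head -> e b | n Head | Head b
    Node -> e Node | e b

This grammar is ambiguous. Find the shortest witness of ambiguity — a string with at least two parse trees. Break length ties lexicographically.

e b

length 2: e b has 2 parse trees

Two derivations of e b:
  Arg ⇒ Head ⇒ e b
  Arg ⇒ Node ⇒ e b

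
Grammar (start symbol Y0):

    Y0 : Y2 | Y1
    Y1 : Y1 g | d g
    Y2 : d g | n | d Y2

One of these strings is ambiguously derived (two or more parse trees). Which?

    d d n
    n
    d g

d d n: 1 tree
n: 1 tree
d g: 2 trees

d g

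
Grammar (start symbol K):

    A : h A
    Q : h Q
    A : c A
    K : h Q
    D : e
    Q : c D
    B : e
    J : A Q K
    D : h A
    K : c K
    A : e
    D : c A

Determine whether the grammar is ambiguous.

(J, B are unreachable from K, so their rules don't affect L(K).) Restricted to the reachable nonterminals, every rule has the form A → t or A → t B, and no two rules for the same A share a first terminal. The grammar encodes a DFA — one run per string.

Unambiguous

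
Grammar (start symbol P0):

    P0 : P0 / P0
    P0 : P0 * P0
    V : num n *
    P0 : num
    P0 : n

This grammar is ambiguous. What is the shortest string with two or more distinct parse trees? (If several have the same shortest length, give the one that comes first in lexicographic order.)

length 1: no string has ≥2 trees
length 3: no string has ≥2 trees
length 5: n * n * n has 2 parse trees

Two derivations of n * n * n:
  P0 ⇒ P0 * P0 ⇒ P0 * P0 * P0 ⇒ n * P0 * P0 ⇒ n * n * P0 ⇒ n * n * n
  P0 ⇒ P0 * P0 ⇒ n * P0 ⇒ n * P0 * P0 ⇒ n * n * P0 ⇒ n * n * n

n * n * n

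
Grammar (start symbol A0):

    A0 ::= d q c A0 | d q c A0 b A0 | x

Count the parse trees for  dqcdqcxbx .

2

Parse trees for dqcdqcxbx:
  [A0 d q c [A0 d q c [A0 x] b [A0 x]]]
  [A0 d q c [A0 d q c [A0 x]] b [A0 x]]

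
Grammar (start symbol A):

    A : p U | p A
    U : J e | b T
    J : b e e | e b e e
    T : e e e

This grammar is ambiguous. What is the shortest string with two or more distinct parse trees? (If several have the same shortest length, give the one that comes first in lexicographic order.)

p b e e e

length 5: p b e e e has 2 parse trees

Two derivations of p b e e e:
  A ⇒ p U ⇒ p J e ⇒ p b e e e
  A ⇒ p U ⇒ p b T ⇒ p b e e e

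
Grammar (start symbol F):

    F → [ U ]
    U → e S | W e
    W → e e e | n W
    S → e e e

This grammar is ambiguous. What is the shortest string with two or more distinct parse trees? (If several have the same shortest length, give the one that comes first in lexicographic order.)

length 6: [ e e e e ] has 2 parse trees

Two derivations of [ e e e e ]:
  F ⇒ [ U ] ⇒ [ e S ] ⇒ [ e e e e ]
  F ⇒ [ U ] ⇒ [ W e ] ⇒ [ e e e e ]

[ e e e e ]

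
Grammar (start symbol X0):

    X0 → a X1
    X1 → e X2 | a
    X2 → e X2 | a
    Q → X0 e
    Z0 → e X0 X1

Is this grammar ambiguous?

(Q, Z0 are unreachable from X0, so their rules don't affect L(X0).) The reachable rules are right-linear with at most one rule per (nonterminal, next-terminal) pair. Each input token forces the next rule, so parsing is deterministic.

Unambiguous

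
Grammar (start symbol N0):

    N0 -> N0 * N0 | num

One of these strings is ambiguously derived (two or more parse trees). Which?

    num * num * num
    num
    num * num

num * num * num

num * num * num: 2 trees
num: 1 tree
num * num: 1 tree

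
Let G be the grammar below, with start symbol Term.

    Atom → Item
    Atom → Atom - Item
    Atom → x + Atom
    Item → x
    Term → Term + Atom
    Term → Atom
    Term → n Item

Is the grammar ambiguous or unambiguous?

Witness: x + x

Derivation 1: Term ⇒ Term + Atom ⇒ Atom + Atom ⇒ Item + Atom ⇒ x + Atom ⇒ x + Item ⇒ x + x
Derivation 2: Term ⇒ Atom ⇒ x + Atom ⇒ x + Item ⇒ x + x

Two distinct leftmost derivations for the same string.

Ambiguous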